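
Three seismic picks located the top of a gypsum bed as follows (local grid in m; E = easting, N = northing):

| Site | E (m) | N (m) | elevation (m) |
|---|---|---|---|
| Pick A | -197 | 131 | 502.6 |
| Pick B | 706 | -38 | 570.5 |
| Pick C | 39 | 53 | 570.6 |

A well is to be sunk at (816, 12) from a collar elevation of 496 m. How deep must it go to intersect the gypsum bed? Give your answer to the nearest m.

22 m

Let the plane be z = a·E + b·N + c.
Pick B−Pick A: 903a − 169b = 67.9;  Pick C−Pick A: 236a − 78b = 68.
Solving gives a = −0.20281, b = −1.48542.
Then c = 502.6 − a·-197 − b·131 = 657.24.
At (816, 12): z_contact = −165.5 − 17.8 + 657.24 = 473.9 m.
Depth below ground = 496 − 473.9 = 22 m.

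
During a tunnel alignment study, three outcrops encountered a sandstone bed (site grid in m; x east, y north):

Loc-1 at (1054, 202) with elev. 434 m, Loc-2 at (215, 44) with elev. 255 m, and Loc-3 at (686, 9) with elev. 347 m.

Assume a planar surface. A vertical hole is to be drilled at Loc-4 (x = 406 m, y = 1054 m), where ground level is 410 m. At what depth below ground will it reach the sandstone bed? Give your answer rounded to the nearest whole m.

Let the plane be z = a·x + b·y + c.
Loc-2−Loc-1: −839a − 158b = −179;  Loc-3−Loc-1: −368a − 193b = −87.
Solving gives a = 0.20043, b = 0.06861.
Then c = 434 − a·1054 − b·202 = 208.89.
At (406, 1054): z_contact = 81.4 + 72.3 + 208.89 = 362.6 m.
Depth below ground = 410 − 362.6 = 47 m.

47 m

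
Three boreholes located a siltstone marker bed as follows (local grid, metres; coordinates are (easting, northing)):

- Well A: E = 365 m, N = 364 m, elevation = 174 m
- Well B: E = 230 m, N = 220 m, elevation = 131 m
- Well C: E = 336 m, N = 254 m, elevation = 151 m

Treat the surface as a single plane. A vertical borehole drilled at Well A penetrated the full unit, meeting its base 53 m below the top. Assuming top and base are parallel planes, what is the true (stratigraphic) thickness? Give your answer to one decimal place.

Two edge vectors: Well A→Well B = (-135, -144, -43), Well A→Well C = (-29, -110, -23).
Normal n = (Well A→Well B) × (Well A→Well C) = (-1418, -1858, 10674).
So ∂z/∂E = −n_x/n_z = 0.13285 and ∂z/∂N = −n_y/n_z = 0.17407.
|∇z| = √(a²+b²) = 0.21897, so dip δ = arctan(0.21897) = 12.35°.
True thickness = vertical thickness × cos δ = 53 × cos 12.35° = 51.8 m.

51.8 m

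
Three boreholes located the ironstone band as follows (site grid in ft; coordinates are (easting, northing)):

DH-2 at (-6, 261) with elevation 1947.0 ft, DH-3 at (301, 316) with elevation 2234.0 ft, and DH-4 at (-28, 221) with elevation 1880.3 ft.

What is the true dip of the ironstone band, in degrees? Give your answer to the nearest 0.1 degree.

Two edge vectors: DH-2→DH-3 = (307, 55, 287), DH-2→DH-4 = (-22, -40, -66.7).
Normal n = (DH-2→DH-3) × (DH-2→DH-4) = (7811.5, 14162.9, -11070).
So ∂z/∂E = −n_x/n_z = 0.70565 and ∂z/∂N = −n_y/n_z = 1.27939.
Gradient magnitude |∇z| = √(a² + b²) = √(0.49794 + 1.63685) = 1.46109.
True dip = arctan(1.46109) = 55.6°, dipping toward SSW (azimuth ≈ 209°).

55.6°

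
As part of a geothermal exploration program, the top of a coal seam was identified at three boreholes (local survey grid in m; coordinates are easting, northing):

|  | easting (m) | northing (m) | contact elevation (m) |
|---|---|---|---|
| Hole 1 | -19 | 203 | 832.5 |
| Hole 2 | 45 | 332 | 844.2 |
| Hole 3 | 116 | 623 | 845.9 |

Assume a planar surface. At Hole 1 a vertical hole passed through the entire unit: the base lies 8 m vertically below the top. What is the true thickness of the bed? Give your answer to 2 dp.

7.56 m

Let the plane be z = a·easting + b·northing + c.
Hole 2−Hole 1: 64a + 129b = 11.7;  Hole 3−Hole 1: 135a + 420b = 13.4.
Solving gives a = 0.33655, b = −0.07627.
|∇z| = √(a²+b²) = 0.34508, so dip δ = arctan(0.34508) = 19.04°.
True thickness = vertical thickness × cos δ = 8 × cos 19.04° = 7.56 m.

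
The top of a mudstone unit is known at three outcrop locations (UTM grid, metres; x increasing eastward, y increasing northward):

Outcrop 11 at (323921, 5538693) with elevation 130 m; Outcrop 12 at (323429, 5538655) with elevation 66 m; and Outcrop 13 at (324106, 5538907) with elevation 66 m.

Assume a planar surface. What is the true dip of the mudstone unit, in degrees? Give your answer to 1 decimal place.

Two edge vectors: Outcrop 11→Outcrop 12 = (-492, -38, -64), Outcrop 11→Outcrop 13 = (185, 214, -64).
Normal n = (Outcrop 11→Outcrop 12) × (Outcrop 11→Outcrop 13) = (16128, -43328, -98258).
So ∂z/∂x = −n_x/n_z = 0.16414 and ∂z/∂y = −n_y/n_z = −0.44096.
Gradient magnitude |∇z| = √(a² + b²) = √(0.02694 + 0.19445) = 0.47052.
True dip = arctan(0.47052) = 25.2°, dipping toward NNW (azimuth ≈ 340°).

25.2°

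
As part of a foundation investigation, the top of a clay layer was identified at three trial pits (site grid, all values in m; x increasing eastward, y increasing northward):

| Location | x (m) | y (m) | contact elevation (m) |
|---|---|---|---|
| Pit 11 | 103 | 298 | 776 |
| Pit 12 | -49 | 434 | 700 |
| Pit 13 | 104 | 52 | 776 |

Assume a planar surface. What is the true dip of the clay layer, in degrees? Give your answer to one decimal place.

26.6°

Let the plane be z = a·x + b·y + c.
Pit 12−Pit 11: −152a + 136b = −76;  Pit 13−Pit 11: 1a − 246b = 0.
Solving gives a = 0.50183, b = 0.00204.
Gradient magnitude |∇z| = √(a² + b²) = √(0.25183 + 0.00000) = 0.50183.
True dip = arctan(0.50183) = 26.6°, dipping toward W (azimuth ≈ 270°).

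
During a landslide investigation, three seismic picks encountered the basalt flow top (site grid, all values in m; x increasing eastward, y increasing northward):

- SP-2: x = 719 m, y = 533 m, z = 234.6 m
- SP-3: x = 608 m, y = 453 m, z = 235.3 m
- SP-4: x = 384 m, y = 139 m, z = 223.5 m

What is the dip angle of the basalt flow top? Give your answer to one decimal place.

Two edge vectors: SP-2→SP-3 = (-111, -80, 0.7), SP-2→SP-4 = (-335, -394, -11.1).
Normal n = (SP-2→SP-3) × (SP-2→SP-4) = (1163.8, -1466.6, 16934).
So ∂z/∂x = −n_x/n_z = −0.06873 and ∂z/∂y = −n_y/n_z = 0.08661.
Gradient magnitude |∇z| = √(a² + b²) = √(0.00472 + 0.00750) = 0.11056.
True dip = arctan(0.11056) = 6.3°, dipping toward SE (azimuth ≈ 142°).

6.3°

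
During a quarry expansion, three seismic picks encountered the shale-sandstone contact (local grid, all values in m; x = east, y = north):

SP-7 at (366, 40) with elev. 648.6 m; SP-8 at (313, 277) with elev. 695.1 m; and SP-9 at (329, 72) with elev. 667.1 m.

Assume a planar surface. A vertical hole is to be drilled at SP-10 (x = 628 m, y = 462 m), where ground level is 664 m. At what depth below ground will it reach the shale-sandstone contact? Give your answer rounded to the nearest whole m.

79 m

Two edge vectors: SP-7→SP-8 = (-53, 237, 46.5), SP-7→SP-9 = (-37, 32, 18.5).
Normal n = (SP-7→SP-8) × (SP-7→SP-9) = (2896.5, -740, 7073).
So ∂z/∂x = −n_x/n_z = −0.40952 and ∂z/∂y = −n_y/n_z = 0.10462.
Intercept c from SP-7: 648.6 + 149.88 − 4.18 = 794.30.
At (628, 462): z_contact = −257.2 + 48.3 + 794.30 = 585.5 m.
Depth below ground = 664 − 585.5 = 79 m.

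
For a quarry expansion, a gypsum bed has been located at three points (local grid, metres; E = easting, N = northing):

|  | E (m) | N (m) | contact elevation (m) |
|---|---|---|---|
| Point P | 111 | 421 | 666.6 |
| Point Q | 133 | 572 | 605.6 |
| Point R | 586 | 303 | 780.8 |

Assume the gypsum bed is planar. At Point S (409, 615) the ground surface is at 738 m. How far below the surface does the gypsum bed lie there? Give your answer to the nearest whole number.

113 m

Two edge vectors: Point P→Point Q = (22, 151, -61), Point P→Point R = (475, -118, 114.2).
Normal n = (Point P→Point Q) × (Point P→Point R) = (10046.2, -31487.4, -74321).
So ∂z/∂E = −n_x/n_z = 0.13517 and ∂z/∂N = −n_y/n_z = −0.42367.
Intercept c from Point P: 666.6 − 15.00 + 178.36 = 829.96.
At (409, 615): z_contact = 55.3 − 260.6 + 829.96 = 624.7 m.
Depth below ground = 738 − 624.7 = 113 m.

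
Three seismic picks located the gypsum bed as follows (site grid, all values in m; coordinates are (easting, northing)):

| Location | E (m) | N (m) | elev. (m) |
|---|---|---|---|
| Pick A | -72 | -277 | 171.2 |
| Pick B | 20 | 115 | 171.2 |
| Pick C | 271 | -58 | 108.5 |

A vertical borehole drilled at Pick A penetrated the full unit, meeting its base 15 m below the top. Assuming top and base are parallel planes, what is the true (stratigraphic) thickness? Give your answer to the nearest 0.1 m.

14.6 m

Let the plane be z = a·E + b·N + c.
Pick B−Pick A: 92a + 392b = 0;  Pick C−Pick A: 343a + 219b = −62.7.
Solving gives a = −0.21502, b = 0.05046.
|∇z| = √(a²+b²) = 0.22086, so dip δ = arctan(0.22086) = 12.45°.
True thickness = vertical thickness × cos δ = 15 × cos 12.45° = 14.6 m.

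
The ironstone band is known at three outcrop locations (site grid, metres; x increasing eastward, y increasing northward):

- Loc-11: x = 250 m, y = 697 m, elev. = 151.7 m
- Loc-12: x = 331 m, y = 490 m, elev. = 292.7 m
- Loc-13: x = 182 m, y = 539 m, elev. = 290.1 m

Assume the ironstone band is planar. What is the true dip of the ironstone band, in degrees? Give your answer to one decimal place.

Let the plane be z = a·x + b·y + c.
Loc-12−Loc-11: 81a − 207b = 141;  Loc-13−Loc-11: −68a − 158b = 138.4.
Solving gives a = −0.23706, b = −0.77392.
Gradient magnitude |∇z| = √(a² + b²) = √(0.05620 + 0.59896) = 0.80942.
True dip = arctan(0.80942) = 39.0°, dipping toward NNE (azimuth ≈ 017°).

39.0°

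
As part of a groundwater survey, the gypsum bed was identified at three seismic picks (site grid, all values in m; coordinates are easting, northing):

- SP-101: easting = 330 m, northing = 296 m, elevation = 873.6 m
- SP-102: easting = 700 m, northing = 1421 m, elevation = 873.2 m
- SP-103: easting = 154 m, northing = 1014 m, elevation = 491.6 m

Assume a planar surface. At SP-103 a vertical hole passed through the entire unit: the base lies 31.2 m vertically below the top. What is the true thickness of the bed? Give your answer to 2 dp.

22.34 m

Let the plane be z = a·easting + b·northing + c.
SP-102−SP-101: 370a + 1125b = −0.4;  SP-103−SP-101: −176a + 718b = −382.
Solving gives a = 0.92625, b = −0.30499.
|∇z| = √(a²+b²) = 0.97517, so dip δ = arctan(0.97517) = 44.28°.
True thickness = vertical thickness × cos δ = 31.2 × cos 44.28° = 22.34 m.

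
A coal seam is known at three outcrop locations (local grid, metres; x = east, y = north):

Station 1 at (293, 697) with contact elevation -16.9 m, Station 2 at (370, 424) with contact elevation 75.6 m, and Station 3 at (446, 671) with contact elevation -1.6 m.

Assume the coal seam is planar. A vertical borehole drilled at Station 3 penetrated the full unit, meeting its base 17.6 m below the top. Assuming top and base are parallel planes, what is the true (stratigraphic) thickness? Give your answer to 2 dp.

Two edge vectors: Station 1→Station 2 = (77, -273, 92.5), Station 1→Station 3 = (153, -26, 15.3).
Normal n = (Station 1→Station 2) × (Station 1→Station 3) = (-1771.9, 12974.4, 39767).
So ∂z/∂x = −n_x/n_z = 0.04456 and ∂z/∂y = −n_y/n_z = −0.32626.
|∇z| = √(a²+b²) = 0.32929, so dip δ = arctan(0.32929) = 18.23°.
True thickness = vertical thickness × cos δ = 17.6 × cos 18.23° = 16.72 m.

16.72 m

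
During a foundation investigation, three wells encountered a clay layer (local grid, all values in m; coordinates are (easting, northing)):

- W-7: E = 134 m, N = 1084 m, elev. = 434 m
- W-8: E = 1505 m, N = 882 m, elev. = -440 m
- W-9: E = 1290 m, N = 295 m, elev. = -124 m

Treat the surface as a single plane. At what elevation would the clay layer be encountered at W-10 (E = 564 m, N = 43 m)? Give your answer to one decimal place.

442.6 m

Let the plane be z = a·E + b·N + c.
W-8−W-7: 1371a − 202b = −874;  W-9−W-7: 1156a − 789b = −558.
Solving gives a = −0.680105, b = −0.289229.
Then c = 434 − a·134 − b·1084 = 838.66.
At (564, 43): z = −383.6 − 12.4 + 838.66 = 442.6 m.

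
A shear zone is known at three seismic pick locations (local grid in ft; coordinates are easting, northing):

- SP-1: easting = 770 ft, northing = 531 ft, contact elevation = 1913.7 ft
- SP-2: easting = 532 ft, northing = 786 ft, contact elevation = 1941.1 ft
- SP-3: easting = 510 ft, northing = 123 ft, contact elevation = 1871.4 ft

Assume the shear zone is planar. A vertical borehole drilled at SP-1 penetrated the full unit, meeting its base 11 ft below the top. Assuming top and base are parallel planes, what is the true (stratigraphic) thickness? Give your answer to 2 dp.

10.94 ft

Let the plane be z = a·easting + b·northing + c.
SP-2−SP-1: −238a + 255b = 27.4;  SP-3−SP-1: −260a − 408b = −42.3.
Solving gives a = −0.00240, b = 0.10521.
|∇z| = √(a²+b²) = 0.10524, so dip δ = arctan(0.10524) = 6.01°.
True thickness = vertical thickness × cos δ = 11 × cos 6.01° = 10.94 ft.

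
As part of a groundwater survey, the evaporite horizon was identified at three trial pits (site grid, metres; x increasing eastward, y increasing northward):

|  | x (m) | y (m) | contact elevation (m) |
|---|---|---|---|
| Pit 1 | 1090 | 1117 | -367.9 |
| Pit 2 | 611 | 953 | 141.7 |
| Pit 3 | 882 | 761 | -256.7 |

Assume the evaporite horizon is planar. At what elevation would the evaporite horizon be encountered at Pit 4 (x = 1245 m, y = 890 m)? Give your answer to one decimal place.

Let the plane be z = a·x + b·y + c.
Pit 2−Pit 1: −479a − 164b = 509.6;  Pit 3−Pit 1: −208a − 356b = 111.2.
Solving gives a = −1.196235, b = 0.386564.
Then c = -367.9 − a·1090 − b·1117 = 504.20.
At (1245, 890): z = −1489.3 + 344.0 + 504.20 = -641.1 m.

-641.1 m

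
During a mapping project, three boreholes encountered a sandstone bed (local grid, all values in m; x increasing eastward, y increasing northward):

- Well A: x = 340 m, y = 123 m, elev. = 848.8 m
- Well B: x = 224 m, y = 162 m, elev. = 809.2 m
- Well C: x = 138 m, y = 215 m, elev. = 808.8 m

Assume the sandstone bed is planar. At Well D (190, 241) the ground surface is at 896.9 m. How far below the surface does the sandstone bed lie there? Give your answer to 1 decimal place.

18.1 m

Let the plane be z = a·x + b·y + c.
Well B−Well A: −116a + 39b = −39.6;  Well C−Well A: −202a + 92b = −40.
Solving gives a = 0.74560, b = 1.20229.
Then c = 848.8 − a·340 − b·123 = 447.42.
At (190, 241): z_contact = 141.66 + 289.75 + 447.42 = 878.83 m.
Depth below ground = 896.9 − 878.83 = 18.1 m.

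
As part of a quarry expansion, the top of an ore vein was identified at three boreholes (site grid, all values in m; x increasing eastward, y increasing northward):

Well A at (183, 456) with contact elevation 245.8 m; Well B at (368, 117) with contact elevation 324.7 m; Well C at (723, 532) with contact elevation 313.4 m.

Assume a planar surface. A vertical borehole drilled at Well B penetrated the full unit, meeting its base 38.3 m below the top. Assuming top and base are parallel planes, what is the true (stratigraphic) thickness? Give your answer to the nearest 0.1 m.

37.5 m

Two edge vectors: Well A→Well B = (185, -339, 78.9), Well A→Well C = (540, 76, 67.6).
Normal n = (Well A→Well B) × (Well A→Well C) = (-28912.8, 30100, 197120).
So ∂z/∂x = −n_x/n_z = 0.14668 and ∂z/∂y = −n_y/n_z = −0.15270.
|∇z| = √(a²+b²) = 0.21173, so dip δ = arctan(0.21173) = 11.95°.
True thickness = vertical thickness × cos δ = 38.3 × cos 11.95° = 37.5 m.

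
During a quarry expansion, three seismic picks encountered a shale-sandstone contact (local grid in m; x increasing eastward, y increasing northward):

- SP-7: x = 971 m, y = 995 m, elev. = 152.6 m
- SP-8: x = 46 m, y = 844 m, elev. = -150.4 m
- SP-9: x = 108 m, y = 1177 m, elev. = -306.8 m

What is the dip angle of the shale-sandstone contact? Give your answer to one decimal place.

Two edge vectors: SP-7→SP-8 = (-925, -151, -303), SP-7→SP-9 = (-863, 182, -459.4).
Normal n = (SP-7→SP-8) × (SP-7→SP-9) = (124515.4, -163456, -298663).
So ∂z/∂x = −n_x/n_z = 0.41691 and ∂z/∂y = −n_y/n_z = −0.54729.
Gradient magnitude |∇z| = √(a² + b²) = √(0.17381 + 0.29953) = 0.68800.
True dip = arctan(0.68800) = 34.5°, dipping toward NW (azimuth ≈ 323°).

34.5°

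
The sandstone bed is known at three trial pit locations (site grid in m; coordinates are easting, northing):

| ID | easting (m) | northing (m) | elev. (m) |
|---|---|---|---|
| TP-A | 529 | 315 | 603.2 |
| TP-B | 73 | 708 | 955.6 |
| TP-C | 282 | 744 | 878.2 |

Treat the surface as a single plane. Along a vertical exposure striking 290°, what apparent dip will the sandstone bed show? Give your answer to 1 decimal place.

28.6°

Two edge vectors: TP-A→TP-B = (-456, 393, 352.4), TP-A→TP-C = (-247, 429, 275).
Normal n = (TP-A→TP-B) × (TP-A→TP-C) = (-43104.6, 38357.2, -98553).
So ∂z/∂easting = −n_x/n_z = −0.43737 and ∂z/∂northing = −n_y/n_z = 0.38920.
Unit vector along 290° is (sin 290°, cos 290°) = (-0.9397, 0.3420).
Slope in that direction = a·(-0.9397) + b·(0.3420) = 0.54411.
Apparent dip = arctan|0.54411| = 28.6° (true dip is 30.3°, so apparent ≤ true as expected).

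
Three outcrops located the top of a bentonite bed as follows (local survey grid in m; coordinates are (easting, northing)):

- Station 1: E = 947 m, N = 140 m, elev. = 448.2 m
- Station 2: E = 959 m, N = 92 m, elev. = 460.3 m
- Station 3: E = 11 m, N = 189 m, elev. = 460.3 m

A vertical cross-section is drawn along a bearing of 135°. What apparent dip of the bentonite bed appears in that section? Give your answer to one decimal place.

9.3°

Let the plane be z = a·E + b·N + c.
Station 2−Station 1: 12a − 48b = 12.1;  Station 3−Station 1: −936a + 49b = 12.1.
Solving gives a = −0.02647, b = −0.25870.
Unit vector along 135° is (sin 135°, cos 135°) = (0.7071, -0.7071).
Slope in that direction = a·(0.7071) + b·(-0.7071) = 0.16421.
Apparent dip = arctan|0.16421| = 9.3° (true dip is 14.6°, so apparent ≤ true as expected).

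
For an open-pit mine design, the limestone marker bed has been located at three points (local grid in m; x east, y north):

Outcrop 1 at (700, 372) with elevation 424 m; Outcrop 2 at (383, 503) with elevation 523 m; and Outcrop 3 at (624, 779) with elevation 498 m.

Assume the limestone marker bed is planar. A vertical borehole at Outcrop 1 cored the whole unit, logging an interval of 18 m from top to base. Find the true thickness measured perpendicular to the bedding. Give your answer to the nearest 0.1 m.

Let the plane be z = a·x + b·y + c.
Outcrop 2−Outcrop 1: −317a + 131b = 99;  Outcrop 3−Outcrop 1: −76a + 407b = 74.
Solving gives a = −0.25700, b = 0.13383.
|∇z| = √(a²+b²) = 0.28976, so dip δ = arctan(0.28976) = 16.16°.
True thickness = vertical thickness × cos δ = 18 × cos 16.16° = 17.3 m.

17.3 m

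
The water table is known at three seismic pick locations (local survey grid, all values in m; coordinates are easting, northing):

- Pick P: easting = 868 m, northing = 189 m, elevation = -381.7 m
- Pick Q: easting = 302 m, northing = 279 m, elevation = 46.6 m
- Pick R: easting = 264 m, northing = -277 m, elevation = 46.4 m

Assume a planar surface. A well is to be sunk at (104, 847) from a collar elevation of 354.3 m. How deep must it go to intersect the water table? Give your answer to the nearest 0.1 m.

Let the plane be z = a·easting + b·northing + c.
Pick Q−Pick P: −566a + 90b = 428.3;  Pick R−Pick P: −604a − 466b = 428.1.
Solving gives a = −0.74852, b = 0.05152.
Then c = -381.7 − a·868 − b·189 = 258.28.
At (104, 847): z_contact = −77.85 + 43.64 + 258.28 = 224.07 m.
Depth below ground = 354.3 − 224.07 = 130.2 m.

130.2 m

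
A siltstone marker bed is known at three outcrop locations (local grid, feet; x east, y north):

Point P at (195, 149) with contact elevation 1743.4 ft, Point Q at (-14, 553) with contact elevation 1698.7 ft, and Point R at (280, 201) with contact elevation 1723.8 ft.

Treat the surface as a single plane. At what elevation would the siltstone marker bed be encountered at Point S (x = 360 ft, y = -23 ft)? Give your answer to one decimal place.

Two edge vectors: Point P→Point Q = (-209, 404, -44.7), Point P→Point R = (85, 52, -19.6).
Normal n = (Point P→Point Q) × (Point P→Point R) = (-5594, -7895.9, -45208).
So ∂z/∂x = −n_x/n_z = −0.12374 and ∂z/∂y = −n_y/n_z = −0.17466.
Intercept c from Point P: 1743.4 + 24.13 + 26.02 = 1793.55.
At (360, -23): z = −44.5 + 4.0 + 1793.55 = 1753.0 ft.

1753.0 ft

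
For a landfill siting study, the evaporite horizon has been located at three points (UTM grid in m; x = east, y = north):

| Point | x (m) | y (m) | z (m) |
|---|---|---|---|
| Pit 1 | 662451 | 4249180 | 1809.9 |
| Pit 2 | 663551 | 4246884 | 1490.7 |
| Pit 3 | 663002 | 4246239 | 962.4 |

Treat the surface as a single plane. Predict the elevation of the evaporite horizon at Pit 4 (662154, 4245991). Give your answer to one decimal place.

433.7 m

Let the plane be z = a·x + b·y + c.
Pit 2−Pit 1: 1100a − 2296b = −319.2;  Pit 3−Pit 1: 551a − 2941b = −847.5.
Solving gives a = 0.511213581, b = 0.383943789.
Then c = 1809.9 − a·662451 − b·4249180 = −1968290.32.
At (662154, 4245991): z = 338502.1 + 1630221.9 − 1968290.32 = 433.7 m.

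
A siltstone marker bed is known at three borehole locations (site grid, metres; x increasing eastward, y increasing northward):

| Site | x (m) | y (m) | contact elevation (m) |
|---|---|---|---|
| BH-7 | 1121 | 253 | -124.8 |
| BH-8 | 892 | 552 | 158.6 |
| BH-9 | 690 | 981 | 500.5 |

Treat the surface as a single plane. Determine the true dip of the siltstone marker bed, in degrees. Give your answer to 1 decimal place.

Let the plane be z = a·x + b·y + c.
BH-8−BH-7: −229a + 299b = 283.4;  BH-9−BH-7: −431a + 728b = 625.3.
Solving gives a = −0.51134, b = 0.55620.
Gradient magnitude |∇z| = √(a² + b²) = √(0.26146 + 0.30936) = 0.75553.
True dip = arctan(0.75553) = 37.1°, dipping toward SE (azimuth ≈ 137°).

37.1°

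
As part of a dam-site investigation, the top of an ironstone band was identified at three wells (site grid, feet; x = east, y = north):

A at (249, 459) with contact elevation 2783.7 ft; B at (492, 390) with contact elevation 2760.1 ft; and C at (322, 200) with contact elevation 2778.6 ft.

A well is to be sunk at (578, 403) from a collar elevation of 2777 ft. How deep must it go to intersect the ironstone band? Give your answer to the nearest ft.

26 ft

Two edge vectors: A→B = (243, -69, -23.6), A→C = (73, -259, -5.1).
Normal n = (A→B) × (A→C) = (-5760.5, -483.5, -57900).
So ∂z/∂x = −n_x/n_z = −0.09949 and ∂z/∂y = −n_y/n_z = −0.00835.
Intercept c from A: 2783.7 + 24.77 + 3.83 = 2812.31.
At (578, 403): z_contact = −57.5 − 3.4 + 2812.31 = 2751.4 ft.
Depth below ground = 2777 − 2751.4 = 26 ft.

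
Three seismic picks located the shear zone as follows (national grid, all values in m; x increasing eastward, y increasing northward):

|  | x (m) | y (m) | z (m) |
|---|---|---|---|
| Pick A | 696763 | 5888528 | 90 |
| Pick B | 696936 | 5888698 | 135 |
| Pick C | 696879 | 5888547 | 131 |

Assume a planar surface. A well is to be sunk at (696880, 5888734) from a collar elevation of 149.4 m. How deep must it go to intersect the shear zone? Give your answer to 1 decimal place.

39.3 m

Let the plane be z = a·x + b·y + c.
Pick B−Pick A: 173a + 170b = 45;  Pick C−Pick A: 116a + 19b = 41.
Solving gives a = 0.372117081, b = −0.113977971.
Then c = 90 − a·696763 − b·5888528 = 411975.06.
At (696880, 5888734): z_contact = 259320.95 − 671185.95 + 411975.06 = 110.06 m.
Depth below ground = 149.4 − 110.06 = 39.3 m.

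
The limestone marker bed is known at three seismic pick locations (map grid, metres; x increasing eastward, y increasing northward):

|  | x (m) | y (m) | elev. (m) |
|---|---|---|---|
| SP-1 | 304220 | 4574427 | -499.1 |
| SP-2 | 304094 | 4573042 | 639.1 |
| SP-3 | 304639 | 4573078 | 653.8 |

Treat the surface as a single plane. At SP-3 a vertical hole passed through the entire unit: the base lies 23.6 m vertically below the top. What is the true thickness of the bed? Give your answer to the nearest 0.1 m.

Two edge vectors: SP-1→SP-2 = (-126, -1385, 1138.2), SP-1→SP-3 = (419, -1349, 1152.9).
Normal n = (SP-1→SP-2) × (SP-1→SP-3) = (-61334.7, 622171.2, 750289).
So ∂z/∂x = −n_x/n_z = 0.08175 and ∂z/∂y = −n_y/n_z = −0.82924.
|∇z| = √(a²+b²) = 0.83326, so dip δ = arctan(0.83326) = 39.80°.
True thickness = vertical thickness × cos δ = 23.6 × cos 39.80° = 18.1 m.

18.1 m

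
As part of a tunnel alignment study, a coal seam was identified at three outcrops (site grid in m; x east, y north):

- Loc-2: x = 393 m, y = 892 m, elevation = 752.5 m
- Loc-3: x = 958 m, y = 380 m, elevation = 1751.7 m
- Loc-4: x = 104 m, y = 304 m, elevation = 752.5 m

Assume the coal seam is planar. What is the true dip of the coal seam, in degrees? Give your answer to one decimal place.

Let the plane be z = a·x + b·y + c.
Loc-3−Loc-2: 565a − 512b = 999.2;  Loc-4−Loc-2: −289a − 588b = 0.
Solving gives a = 1.22354, b = −0.60137.
Gradient magnitude |∇z| = √(a² + b²) = √(1.49705 + 0.36164) = 1.36334.
True dip = arctan(1.36334) = 53.7°, dipping toward WNW (azimuth ≈ 296°).

53.7°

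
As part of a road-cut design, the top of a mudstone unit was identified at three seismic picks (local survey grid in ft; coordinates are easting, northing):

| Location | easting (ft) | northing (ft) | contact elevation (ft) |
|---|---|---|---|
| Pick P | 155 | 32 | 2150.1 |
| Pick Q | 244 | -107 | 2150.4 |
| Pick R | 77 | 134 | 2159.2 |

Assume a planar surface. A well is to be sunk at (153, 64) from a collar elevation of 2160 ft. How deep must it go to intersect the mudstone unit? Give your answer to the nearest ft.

Let the plane be z = a·easting + b·northing + c.
Pick Q−Pick P: 89a − 139b = 0.3;  Pick R−Pick P: −78a + 102b = 9.1.
Solving gives a = −0.73441, b = −0.47239.
Then c = 2150.1 − a·155 − b·32 = 2279.05.
At (153, 64): z_contact = −112.4 − 30.2 + 2279.05 = 2136.5 ft.
Depth below ground = 2160 − 2136.5 = 24 ft.

24 ft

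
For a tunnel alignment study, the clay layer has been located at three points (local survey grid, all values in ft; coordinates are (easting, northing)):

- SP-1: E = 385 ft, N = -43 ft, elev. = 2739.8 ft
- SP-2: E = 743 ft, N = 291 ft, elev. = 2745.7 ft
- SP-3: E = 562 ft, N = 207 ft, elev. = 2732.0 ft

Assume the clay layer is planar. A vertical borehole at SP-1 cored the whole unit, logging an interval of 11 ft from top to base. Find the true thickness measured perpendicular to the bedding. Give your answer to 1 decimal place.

Let the plane be z = a·E + b·N + c.
SP-2−SP-1: 358a + 334b = 5.9;  SP-3−SP-1: 177a + 250b = −7.8.
Solving gives a = 0.13430, b = −0.12628.
|∇z| = √(a²+b²) = 0.18434, so dip δ = arctan(0.18434) = 10.44°.
True thickness = vertical thickness × cos δ = 11 × cos 10.44° = 10.8 ft.

10.8 ft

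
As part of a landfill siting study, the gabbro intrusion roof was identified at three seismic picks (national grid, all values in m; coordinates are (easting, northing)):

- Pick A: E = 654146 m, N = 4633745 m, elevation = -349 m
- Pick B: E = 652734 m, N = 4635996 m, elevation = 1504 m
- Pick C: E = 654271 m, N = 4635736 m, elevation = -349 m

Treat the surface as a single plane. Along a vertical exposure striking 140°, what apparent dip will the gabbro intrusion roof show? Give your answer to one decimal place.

Two edge vectors: Pick A→Pick B = (-1412, 2251, 1853), Pick A→Pick C = (125, 1991, 0).
Normal n = (Pick A→Pick B) × (Pick A→Pick C) = (-3689323, 231625, -3092667).
So ∂z/∂E = −n_x/n_z = −1.19293 and ∂z/∂N = −n_y/n_z = 0.07489.
Unit vector along 140° is (sin 140°, cos 140°) = (0.6428, -0.7660).
Slope in that direction = a·(0.6428) + b·(-0.7660) = −0.82417.
Apparent dip = arctan|0.82417| = 39.5° (true dip is 50.1°, so apparent ≤ true as expected).

39.5°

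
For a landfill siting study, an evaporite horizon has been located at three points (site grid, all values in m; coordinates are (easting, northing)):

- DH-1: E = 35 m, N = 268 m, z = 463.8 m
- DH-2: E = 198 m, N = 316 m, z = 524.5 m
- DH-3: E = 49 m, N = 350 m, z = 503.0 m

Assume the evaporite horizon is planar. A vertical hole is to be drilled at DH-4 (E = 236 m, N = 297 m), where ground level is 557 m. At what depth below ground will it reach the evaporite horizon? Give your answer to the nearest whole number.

Let the plane be z = a·E + b·N + c.
DH-2−DH-1: 163a + 48b = 60.7;  DH-3−DH-1: 14a + 82b = 39.2.
Solving gives a = 0.24388, b = 0.43641.
Then c = 463.8 − a·35 − b·268 = 338.31.
At (236, 297): z_contact = 57.6 + 129.6 + 338.31 = 525.5 m.
Depth below ground = 557 − 525.5 = 32 m.

32 m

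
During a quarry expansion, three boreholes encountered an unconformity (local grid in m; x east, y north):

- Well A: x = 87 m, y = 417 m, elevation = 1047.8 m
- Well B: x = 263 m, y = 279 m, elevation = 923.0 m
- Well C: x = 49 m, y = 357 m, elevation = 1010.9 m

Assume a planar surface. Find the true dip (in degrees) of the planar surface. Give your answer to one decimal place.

36.0°

Let the plane be z = a·x + b·y + c.
Well B−Well A: 176a − 138b = −124.8;  Well C−Well A: −38a − 60b = −36.9.
Solving gives a = −0.15159, b = 0.71101.
Gradient magnitude |∇z| = √(a² + b²) = √(0.02298 + 0.50554) = 0.72699.
True dip = arctan(0.72699) = 36.0°, dipping toward SSE (azimuth ≈ 168°).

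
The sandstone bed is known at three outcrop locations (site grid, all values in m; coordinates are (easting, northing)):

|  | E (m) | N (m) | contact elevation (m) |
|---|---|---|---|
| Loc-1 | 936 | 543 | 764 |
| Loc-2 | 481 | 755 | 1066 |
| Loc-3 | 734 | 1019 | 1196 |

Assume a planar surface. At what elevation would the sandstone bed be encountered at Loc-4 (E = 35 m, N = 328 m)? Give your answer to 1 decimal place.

866.8 m

Two edge vectors: Loc-1→Loc-2 = (-455, 212, 302), Loc-1→Loc-3 = (-202, 476, 432).
Normal n = (Loc-1→Loc-2) × (Loc-1→Loc-3) = (-52168, 135556, -173756).
So ∂z/∂E = −n_x/n_z = −0.300237 and ∂z/∂N = −n_y/n_z = 0.780151.
Intercept c from Loc-1: 764 + 281.02 − 423.62 = 621.40.
At (35, 328): z = −10.5 + 255.9 + 621.40 = 866.8 m.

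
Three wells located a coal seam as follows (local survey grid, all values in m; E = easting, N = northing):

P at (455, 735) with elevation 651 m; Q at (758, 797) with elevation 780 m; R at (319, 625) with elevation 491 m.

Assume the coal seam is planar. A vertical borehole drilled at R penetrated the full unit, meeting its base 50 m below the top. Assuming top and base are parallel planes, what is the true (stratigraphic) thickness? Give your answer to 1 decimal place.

31.2 m

Let the plane be z = a·E + b·N + c.
Q−P: 303a + 62b = 129;  R−P: −136a − 110b = −160.
Solving gives a = 0.17150, b = 1.24251.
|∇z| = √(a²+b²) = 1.25429, so dip δ = arctan(1.25429) = 51.44°.
True thickness = vertical thickness × cos δ = 50 × cos 51.44° = 31.2 m.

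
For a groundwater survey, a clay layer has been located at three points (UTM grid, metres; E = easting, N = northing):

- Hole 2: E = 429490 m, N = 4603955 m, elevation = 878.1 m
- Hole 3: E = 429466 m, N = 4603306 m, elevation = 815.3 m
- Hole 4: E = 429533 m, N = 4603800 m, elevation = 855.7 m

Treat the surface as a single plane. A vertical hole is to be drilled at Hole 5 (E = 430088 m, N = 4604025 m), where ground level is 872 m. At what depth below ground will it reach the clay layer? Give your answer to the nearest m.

78 m

Let the plane be z = a·E + b·N + c.
Hole 3−Hole 2: −24a − 649b = −62.8;  Hole 4−Hole 2: 43a − 155b = −22.4.
Solving gives a = −0.15188288, b = 0.10238088.
Then c = 878.1 − a·429490 − b·4603955 = −405246.67.
At (430088, 4604025): z_contact = −65323.0 + 471364.1 − 405246.67 = 794.4 m.
Depth below ground = 872 − 794.4 = 78 m.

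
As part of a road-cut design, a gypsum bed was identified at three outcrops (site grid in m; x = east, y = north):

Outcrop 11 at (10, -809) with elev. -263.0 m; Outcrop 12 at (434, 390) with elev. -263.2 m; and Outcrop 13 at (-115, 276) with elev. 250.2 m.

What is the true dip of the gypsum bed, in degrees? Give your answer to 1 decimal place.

46.9°

Let the plane be z = a·x + b·y + c.
Outcrop 12−Outcrop 11: 424a + 1199b = −0.2;  Outcrop 13−Outcrop 11: −125a + 1085b = 513.2.
Solving gives a = −1.00923, b = 0.35672.
Gradient magnitude |∇z| = √(a² + b²) = √(1.01854 + 0.12725) = 1.07042.
True dip = arctan(1.07042) = 46.9°, dipping toward ESE (azimuth ≈ 109°).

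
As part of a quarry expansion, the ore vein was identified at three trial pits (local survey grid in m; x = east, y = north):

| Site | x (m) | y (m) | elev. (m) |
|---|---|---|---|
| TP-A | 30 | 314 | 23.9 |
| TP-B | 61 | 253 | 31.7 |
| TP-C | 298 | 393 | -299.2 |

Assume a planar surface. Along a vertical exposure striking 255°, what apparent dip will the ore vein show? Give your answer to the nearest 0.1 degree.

48.9°

Two edge vectors: TP-A→TP-B = (31, -61, 7.8), TP-A→TP-C = (268, 79, -323.1).
Normal n = (TP-A→TP-B) × (TP-A→TP-C) = (19092.9, 12106.5, 18797).
So ∂z/∂x = −n_x/n_z = −1.01574 and ∂z/∂y = −n_y/n_z = −0.64407.
Unit vector along 255° is (sin 255°, cos 255°) = (-0.9659, -0.2588).
Slope in that direction = a·(-0.9659) + b·(-0.2588) = 1.14783.
Apparent dip = arctan|1.14783| = 48.9° (true dip is 50.3°, so apparent ≤ true as expected).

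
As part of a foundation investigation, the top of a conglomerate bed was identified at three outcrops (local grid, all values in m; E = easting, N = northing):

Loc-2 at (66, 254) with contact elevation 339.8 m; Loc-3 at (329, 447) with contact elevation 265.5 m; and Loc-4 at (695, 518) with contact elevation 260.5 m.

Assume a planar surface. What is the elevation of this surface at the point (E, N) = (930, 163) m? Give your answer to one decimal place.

456.8 m

Let the plane be z = a·E + b·N + c.
Loc-3−Loc-2: 263a + 193b = −74.3;  Loc-4−Loc-2: 629a + 264b = −79.3.
Solving gives a = 0.08295, b = −0.49800.
Then c = 339.8 − a·66 − b·254 = 460.82.
At (930, 163): z = 77.1 − 81.2 + 460.82 = 456.8 m.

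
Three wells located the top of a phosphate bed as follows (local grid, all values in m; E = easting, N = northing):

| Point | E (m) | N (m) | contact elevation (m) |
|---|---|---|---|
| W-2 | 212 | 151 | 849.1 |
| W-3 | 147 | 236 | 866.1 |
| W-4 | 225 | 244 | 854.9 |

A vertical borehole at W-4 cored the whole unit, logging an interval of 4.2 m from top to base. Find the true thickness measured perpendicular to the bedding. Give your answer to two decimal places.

4.14 m

Let the plane be z = a·E + b·N + c.
W-3−W-2: −65a + 85b = 17;  W-4−W-2: 13a + 93b = 5.8.
Solving gives a = −0.15217, b = 0.08364.
|∇z| = √(a²+b²) = 0.17364, so dip δ = arctan(0.17364) = 9.85°.
True thickness = vertical thickness × cos δ = 4.2 × cos 9.85° = 4.14 m.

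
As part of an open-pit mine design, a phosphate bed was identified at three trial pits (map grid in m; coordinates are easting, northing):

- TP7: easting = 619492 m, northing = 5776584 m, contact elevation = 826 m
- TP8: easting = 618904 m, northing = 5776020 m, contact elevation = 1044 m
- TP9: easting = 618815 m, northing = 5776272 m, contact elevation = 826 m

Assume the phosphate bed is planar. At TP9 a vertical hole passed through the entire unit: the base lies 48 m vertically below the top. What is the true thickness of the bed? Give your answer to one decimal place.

37.1 m

Two edge vectors: TP7→TP8 = (-588, -564, 218), TP7→TP9 = (-677, -312, 0).
Normal n = (TP7→TP8) × (TP7→TP9) = (68016, -147586, -198372).
So ∂z/∂easting = −n_x/n_z = 0.34287 and ∂z/∂northing = −n_y/n_z = −0.74399.
|∇z| = √(a²+b²) = 0.81919, so dip δ = arctan(0.81919) = 39.32°.
True thickness = vertical thickness × cos δ = 48 × cos 39.32° = 37.1 m.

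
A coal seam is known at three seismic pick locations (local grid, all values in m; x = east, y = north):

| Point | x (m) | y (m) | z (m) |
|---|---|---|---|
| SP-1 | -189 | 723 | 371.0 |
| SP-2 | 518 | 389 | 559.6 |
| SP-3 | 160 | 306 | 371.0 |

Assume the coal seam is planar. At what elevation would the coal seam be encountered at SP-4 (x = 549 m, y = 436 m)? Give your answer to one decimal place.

Two edge vectors: SP-1→SP-2 = (707, -334, 188.6), SP-1→SP-3 = (349, -417, 0).
Normal n = (SP-1→SP-2) × (SP-1→SP-3) = (78646.2, 65821.4, -178253).
So ∂z/∂x = −n_x/n_z = 0.44121 and ∂z/∂y = −n_y/n_z = 0.36926.
Intercept c from SP-1: 371 + 83.39 − 266.97 = 187.41.
At (549, 436): z = 242.2 + 161.0 + 187.41 = 590.6 m.

590.6 m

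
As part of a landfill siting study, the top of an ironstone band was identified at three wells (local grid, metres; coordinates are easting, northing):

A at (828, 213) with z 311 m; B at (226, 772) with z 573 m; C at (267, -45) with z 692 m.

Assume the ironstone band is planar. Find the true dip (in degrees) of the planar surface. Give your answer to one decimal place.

Two edge vectors: A→B = (-602, 559, 262), A→C = (-561, -258, 381).
Normal n = (A→B) × (A→C) = (280575, 82380, 468915).
So ∂z/∂easting = −n_x/n_z = −0.59835 and ∂z/∂northing = −n_y/n_z = −0.17568.
Gradient magnitude |∇z| = √(a² + b²) = √(0.35802 + 0.03086) = 0.62361.
True dip = arctan(0.62361) = 31.9°, dipping toward ENE (azimuth ≈ 074°).

31.9°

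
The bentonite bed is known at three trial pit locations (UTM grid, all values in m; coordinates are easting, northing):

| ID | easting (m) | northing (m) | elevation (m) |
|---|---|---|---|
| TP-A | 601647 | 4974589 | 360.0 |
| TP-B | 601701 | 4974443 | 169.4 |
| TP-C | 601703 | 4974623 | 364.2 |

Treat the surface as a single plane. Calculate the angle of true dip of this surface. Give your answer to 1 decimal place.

Two edge vectors: TP-A→TP-B = (54, -146, -190.6), TP-A→TP-C = (56, 34, 4.2).
Normal n = (TP-A→TP-B) × (TP-A→TP-C) = (5867.2, -10900.4, 10012).
So ∂z/∂easting = −n_x/n_z = −0.58602 and ∂z/∂northing = −n_y/n_z = 1.08873.
Gradient magnitude |∇z| = √(a² + b²) = √(0.34342 + 1.18534) = 1.23643.
True dip = arctan(1.23643) = 51.0°, dipping toward SSE (azimuth ≈ 152°).

51.0°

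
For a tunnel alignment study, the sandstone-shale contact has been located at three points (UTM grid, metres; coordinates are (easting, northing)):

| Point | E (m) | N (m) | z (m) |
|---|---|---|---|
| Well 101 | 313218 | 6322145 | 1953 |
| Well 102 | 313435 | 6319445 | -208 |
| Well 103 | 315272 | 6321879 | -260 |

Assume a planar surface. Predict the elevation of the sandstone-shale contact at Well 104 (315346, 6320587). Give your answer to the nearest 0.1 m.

Two edge vectors: Well 101→Well 102 = (217, -2700, -2161), Well 101→Well 103 = (2054, -266, -2213).
Normal n = (Well 101→Well 102) × (Well 101→Well 103) = (5400274, -3958473, 5488078).
So ∂z/∂E = −n_x/n_z = −0.984000956 and ∂z/∂N = −n_y/n_z = 0.721285849.
Intercept c from Well 101: 1953 + 308206.81 − 4560073.72 = −4249913.91.
At (315346, 6320587): z = −310300.8 + 4558950.0 − 4249913.91 = -1264.7 m.

-1264.7 m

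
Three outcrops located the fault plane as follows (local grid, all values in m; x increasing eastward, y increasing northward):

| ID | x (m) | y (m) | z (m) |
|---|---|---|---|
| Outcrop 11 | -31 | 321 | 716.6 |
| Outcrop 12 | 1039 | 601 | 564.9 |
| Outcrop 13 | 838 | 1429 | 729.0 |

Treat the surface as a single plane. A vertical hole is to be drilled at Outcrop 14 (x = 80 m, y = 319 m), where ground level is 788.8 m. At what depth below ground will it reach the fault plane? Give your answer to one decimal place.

92.7 m

Two edge vectors: Outcrop 11→Outcrop 12 = (1070, 280, -151.7), Outcrop 11→Outcrop 13 = (869, 1108, 12.4).
Normal n = (Outcrop 11→Outcrop 12) × (Outcrop 11→Outcrop 13) = (171555.6, -145095.3, 942240).
So ∂z/∂x = −n_x/n_z = −0.182072 and ∂z/∂y = −n_y/n_z = 0.153990.
Intercept c from Outcrop 11: 716.6 − 5.64 − 49.43 = 661.53.
At (80, 319): z_contact = −14.57 + 49.12 + 661.53 = 696.08 m.
Depth below ground = 788.8 − 696.08 = 92.7 m.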